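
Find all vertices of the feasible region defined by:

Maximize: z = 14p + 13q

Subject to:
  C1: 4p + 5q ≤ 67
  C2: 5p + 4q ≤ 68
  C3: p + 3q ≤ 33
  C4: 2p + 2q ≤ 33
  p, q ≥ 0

(0, 0), (13.6, 0), (8, 7), (5.143, 9.286), (0, 11)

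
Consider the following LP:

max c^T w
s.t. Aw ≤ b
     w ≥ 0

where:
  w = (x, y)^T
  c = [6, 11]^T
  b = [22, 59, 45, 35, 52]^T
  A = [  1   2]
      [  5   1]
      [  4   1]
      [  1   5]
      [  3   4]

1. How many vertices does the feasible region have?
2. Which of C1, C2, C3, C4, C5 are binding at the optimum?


1. 4
2. C3, C4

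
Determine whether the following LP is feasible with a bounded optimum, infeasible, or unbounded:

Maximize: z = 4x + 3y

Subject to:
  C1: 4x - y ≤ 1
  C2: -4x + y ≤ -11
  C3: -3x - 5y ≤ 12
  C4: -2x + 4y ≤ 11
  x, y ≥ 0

Infeasible (no feasible solution exists)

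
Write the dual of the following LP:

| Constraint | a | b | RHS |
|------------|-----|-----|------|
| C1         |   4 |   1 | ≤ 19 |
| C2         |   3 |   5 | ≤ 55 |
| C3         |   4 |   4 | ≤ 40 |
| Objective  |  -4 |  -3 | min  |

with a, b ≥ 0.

Primal min cᵀx s.t. Ax ≤ b, x ≥ 0  →  Dual max −bᵀy s.t. Aᵀy ≥ −c, y ≥ 0.

Maximize: z = -19y1 - 55y2 - 40y3

Subject to:
  4y1 + 3y2 + 4y3 ≥ 4
  y1 + 5y2 + 4y3 ≥ 3
  y1, y2, y3 ≥ 0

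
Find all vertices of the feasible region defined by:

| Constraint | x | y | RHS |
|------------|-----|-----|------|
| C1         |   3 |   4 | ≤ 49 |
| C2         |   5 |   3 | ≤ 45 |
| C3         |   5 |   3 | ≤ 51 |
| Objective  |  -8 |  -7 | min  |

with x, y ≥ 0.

(0, 0), (9, 0), (3, 10), (0, 12.25)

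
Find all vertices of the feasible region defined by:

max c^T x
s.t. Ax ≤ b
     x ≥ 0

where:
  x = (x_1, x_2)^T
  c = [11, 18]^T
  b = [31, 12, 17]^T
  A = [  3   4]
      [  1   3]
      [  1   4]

(0, 0), (10.33, 0), (9, 1), (0, 4)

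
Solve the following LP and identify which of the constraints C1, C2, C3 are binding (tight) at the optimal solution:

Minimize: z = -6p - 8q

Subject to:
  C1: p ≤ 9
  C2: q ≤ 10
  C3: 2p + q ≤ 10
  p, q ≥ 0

At p = 0, q = 10, compute slack b - a·x for each constraint:
  C1: 9 − 0 = 9  (slack)
  C2: 10 − 10 = 0  (binding)
  C3: 10 − 10 = 0  (binding)

Optimal: p = 0, q = 10
Binding: C2, C3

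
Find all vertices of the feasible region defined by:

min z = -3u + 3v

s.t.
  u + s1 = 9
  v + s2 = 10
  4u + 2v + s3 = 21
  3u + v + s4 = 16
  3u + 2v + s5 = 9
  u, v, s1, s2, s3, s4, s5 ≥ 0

(0, 0), (3, 0), (0, 4.5)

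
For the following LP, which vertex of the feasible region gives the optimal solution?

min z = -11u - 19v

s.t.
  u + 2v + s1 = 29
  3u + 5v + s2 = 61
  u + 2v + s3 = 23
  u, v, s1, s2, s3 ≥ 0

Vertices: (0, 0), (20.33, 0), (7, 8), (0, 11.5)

Evaluate the objective at each vertex of the feasible region:
  z(0, 0) = 0
  z(20.33, 0) = -223.7
  z(7, 8) = -229  ←
  z(0, 11.5) = -218.5
The minimum is at u = 7, v = 8.

(7, 8)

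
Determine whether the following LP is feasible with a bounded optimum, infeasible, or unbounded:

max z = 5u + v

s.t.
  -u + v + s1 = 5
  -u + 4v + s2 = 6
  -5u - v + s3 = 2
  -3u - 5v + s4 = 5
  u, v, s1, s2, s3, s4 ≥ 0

Unbounded (objective can increase without bound)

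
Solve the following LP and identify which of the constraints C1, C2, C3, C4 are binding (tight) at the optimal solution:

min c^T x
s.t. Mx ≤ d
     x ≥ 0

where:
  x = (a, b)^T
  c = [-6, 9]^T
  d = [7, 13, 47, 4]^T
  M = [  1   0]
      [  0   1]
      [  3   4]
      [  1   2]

At a = 4, b = 0, compute slack b - a·x for each constraint:
  C1: 7 − 4 = 3  (slack)
  C2: 13 − 0 = 13  (slack)
  C3: 47 − 12 = 35  (slack)
  C4: 4 − 4 = 0  (binding)

Optimal: a = 4, b = 0
Binding: C4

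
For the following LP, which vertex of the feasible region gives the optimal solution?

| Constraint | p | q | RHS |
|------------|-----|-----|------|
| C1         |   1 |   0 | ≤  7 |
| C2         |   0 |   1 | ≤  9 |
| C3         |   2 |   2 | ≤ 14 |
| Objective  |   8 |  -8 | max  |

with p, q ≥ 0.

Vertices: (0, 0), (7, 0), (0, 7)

Evaluate the objective at each vertex of the feasible region:
  z(0, 0) = 0
  z(7, 0) = 56  ←
  z(0, 7) = -56
The maximum is at p = 7, q = 0.

(7, 0)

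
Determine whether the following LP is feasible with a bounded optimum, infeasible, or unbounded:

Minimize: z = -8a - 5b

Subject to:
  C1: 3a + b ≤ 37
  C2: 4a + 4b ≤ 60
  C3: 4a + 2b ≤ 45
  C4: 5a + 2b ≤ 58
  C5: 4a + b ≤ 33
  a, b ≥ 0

Feasible with a bounded optimal solution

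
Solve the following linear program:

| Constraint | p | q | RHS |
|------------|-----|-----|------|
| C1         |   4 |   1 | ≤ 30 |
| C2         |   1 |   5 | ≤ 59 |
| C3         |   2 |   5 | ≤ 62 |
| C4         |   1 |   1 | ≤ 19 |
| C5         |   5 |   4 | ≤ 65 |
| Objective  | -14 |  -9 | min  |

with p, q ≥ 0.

Evaluate the objective at each vertex of the feasible region:
  z(0, 0) = 0
  z(7.5, 0) = -105
  z(5, 10) = -160  ←
  z(4.529, 10.59) = -158.7
  z(3, 11.2) = -142.8
  z(0, 11.8) = -106.2
The minimum is at p = 5, q = 10.

p = 5, q = 10, z = -160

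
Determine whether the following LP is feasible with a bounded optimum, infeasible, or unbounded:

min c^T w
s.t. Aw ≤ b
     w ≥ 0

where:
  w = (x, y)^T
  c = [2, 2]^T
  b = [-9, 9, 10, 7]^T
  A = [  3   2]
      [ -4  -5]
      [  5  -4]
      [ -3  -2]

Infeasible (no feasible solution exists)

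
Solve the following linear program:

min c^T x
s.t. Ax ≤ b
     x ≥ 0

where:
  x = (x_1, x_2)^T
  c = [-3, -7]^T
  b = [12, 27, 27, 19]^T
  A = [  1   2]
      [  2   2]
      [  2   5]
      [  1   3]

Evaluate the objective at each vertex of the feasible region:
  z(0, 0) = 0
  z(12, 0) = -36
  z(6, 3) = -39  ←
  z(0, 5.4) = -37.8
The minimum is at x_1 = 6, x_2 = 3.

x_1 = 6, x_2 = 3, z = -39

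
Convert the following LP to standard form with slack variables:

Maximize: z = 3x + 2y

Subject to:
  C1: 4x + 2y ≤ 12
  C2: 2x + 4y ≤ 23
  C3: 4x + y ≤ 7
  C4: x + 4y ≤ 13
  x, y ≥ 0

max z = 3x + 2y

s.t.
  4x + 2y + s1 = 12
  2x + 4y + s2 = 23
  4x + y + s3 = 7
  x + 4y + s4 = 13
  x, y, s1, s2, s3, s4 ≥ 0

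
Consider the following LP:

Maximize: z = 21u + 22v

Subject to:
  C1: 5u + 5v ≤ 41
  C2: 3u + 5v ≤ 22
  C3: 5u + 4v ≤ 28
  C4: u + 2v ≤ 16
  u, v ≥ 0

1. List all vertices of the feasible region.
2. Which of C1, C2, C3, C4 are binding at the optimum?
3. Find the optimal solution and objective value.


1. (0, 0), (5.6, 0), (4, 2), (0, 4.4)
2. C2, C3
3. u = 4, v = 2, z = 128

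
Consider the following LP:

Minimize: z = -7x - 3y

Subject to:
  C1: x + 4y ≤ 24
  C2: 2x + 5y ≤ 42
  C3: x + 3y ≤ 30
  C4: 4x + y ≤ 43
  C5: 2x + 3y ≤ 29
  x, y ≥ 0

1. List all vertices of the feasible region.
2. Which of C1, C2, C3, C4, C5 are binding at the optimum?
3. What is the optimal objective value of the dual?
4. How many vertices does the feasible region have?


1. (0, 0), (10.75, 0), (10, 3), (8.8, 3.8), (0, 6)
2. C4, C5
3. -79
4. 5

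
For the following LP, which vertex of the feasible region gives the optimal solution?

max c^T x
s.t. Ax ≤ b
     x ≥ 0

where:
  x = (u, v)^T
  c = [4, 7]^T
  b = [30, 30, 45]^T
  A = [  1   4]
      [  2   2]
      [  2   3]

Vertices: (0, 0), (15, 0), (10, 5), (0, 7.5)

Evaluate the objective at each vertex of the feasible region:
  z(0, 0) = 0
  z(15, 0) = 60
  z(10, 5) = 75  ←
  z(0, 7.5) = 52.5
The maximum is at u = 10, v = 5.

(10, 5)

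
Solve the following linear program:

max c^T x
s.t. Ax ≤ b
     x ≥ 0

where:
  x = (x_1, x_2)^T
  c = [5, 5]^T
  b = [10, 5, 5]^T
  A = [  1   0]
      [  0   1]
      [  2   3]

Evaluate the objective at each vertex of the feasible region:
  z(0, 0) = 0
  z(2.5, 0) = 12.5  ←
  z(0, 1.667) = 8.333
The maximum is at x_1 = 2.5, x_2 = 0.

x_1 = 2.5, x_2 = 0, z = 12.5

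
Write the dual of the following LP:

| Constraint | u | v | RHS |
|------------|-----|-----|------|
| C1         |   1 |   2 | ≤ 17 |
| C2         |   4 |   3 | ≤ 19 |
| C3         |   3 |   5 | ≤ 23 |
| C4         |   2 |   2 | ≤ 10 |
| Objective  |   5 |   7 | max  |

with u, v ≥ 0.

Primal max cᵀx s.t. Ax ≤ b, x ≥ 0  →  Dual min bᵀy s.t. Aᵀy ≥ c, y ≥ 0.

Minimize: z = 17y1 + 19y2 + 23y3 + 10y4

Subject to:
  y1 + 4y2 + 3y3 + 2y4 ≥ 5
  2y1 + 3y2 + 5y3 + 2y4 ≥ 7
  y1, y2, y3, y4 ≥ 0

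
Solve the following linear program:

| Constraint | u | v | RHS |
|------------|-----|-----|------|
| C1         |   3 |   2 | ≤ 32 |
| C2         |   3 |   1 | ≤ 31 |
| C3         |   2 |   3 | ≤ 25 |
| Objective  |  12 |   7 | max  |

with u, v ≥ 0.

Evaluate the objective at each vertex of the feasible region:
  z(0, 0) = 0
  z(10.33, 0) = 124
  z(10, 1) = 127  ←
  z(9.2, 2.2) = 125.8
  z(0, 8.333) = 58.33
The maximum is at u = 10, v = 1.

u = 10, v = 1, z = 127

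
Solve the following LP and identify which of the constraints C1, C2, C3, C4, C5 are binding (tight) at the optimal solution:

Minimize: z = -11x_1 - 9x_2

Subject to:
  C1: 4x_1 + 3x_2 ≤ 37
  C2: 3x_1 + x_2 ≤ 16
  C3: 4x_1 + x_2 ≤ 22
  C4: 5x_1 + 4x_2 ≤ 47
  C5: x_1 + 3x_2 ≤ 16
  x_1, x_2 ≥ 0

At x_1 = 4, x_2 = 4, compute slack b - a·x for each constraint:
  C1: 37 − 28 = 9  (slack)
  C2: 16 − 16 = 0  (binding)
  C3: 22 − 20 = 2  (slack)
  C4: 47 − 36 = 11  (slack)
  C5: 16 − 16 = 0  (binding)

Optimal: x_1 = 4, x_2 = 4
Binding: C2, C5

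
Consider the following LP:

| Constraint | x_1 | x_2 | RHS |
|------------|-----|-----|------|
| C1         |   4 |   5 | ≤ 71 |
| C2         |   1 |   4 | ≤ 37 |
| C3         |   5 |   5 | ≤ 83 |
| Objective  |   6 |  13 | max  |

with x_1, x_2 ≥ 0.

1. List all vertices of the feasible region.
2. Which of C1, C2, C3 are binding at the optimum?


1. (0, 0), (16.6, 0), (12, 4.6), (9, 7), (0, 9.25)
2. C1, C2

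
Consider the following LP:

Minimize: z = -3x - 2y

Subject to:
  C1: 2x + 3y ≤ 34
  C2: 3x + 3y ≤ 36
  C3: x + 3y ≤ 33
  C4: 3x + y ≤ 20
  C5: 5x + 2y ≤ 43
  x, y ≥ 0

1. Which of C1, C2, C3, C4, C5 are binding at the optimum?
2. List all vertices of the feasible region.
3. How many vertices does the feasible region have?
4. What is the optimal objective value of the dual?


1. C2, C4
2. (0, 0), (6.667, 0), (4, 8), (2, 10), (1, 10.67), (0, 11)
3. 6
4. -28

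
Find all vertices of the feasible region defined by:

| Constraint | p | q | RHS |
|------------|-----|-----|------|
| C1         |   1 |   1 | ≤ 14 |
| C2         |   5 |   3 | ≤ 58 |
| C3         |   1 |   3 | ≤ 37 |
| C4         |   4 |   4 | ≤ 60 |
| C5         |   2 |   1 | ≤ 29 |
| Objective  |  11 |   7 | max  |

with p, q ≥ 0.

(0, 0), (11.6, 0), (8, 6), (2.5, 11.5), (0, 12.33)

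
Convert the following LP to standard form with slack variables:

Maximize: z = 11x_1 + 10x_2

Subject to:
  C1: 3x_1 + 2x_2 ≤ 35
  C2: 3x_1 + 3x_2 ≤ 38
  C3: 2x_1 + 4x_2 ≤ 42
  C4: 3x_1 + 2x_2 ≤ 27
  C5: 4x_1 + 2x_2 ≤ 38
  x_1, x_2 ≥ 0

max z = 11x_1 + 10x_2

s.t.
  3x_1 + 2x_2 + s1 = 35
  3x_1 + 3x_2 + s2 = 38
  2x_1 + 4x_2 + s3 = 42
  3x_1 + 2x_2 + s4 = 27
  4x_1 + 2x_2 + s5 = 38
  x_1, x_2, s1, s2, s3, s4, s5 ≥ 0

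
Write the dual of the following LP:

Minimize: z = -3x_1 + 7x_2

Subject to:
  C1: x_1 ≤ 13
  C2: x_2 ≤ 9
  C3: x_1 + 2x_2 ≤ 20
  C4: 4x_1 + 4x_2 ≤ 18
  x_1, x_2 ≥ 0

Primal min cᵀx s.t. Ax ≤ b, x ≥ 0  →  Dual max −bᵀy s.t. Aᵀy ≥ −c, y ≥ 0.

Maximize: z = -13y1 - 9y2 - 20y3 - 18y4

Subject to:
  y1 + y3 + 4y4 ≥ 3
  y2 + 2y3 + 4y4 ≥ -7
  y1, y2, y3, y4 ≥ 0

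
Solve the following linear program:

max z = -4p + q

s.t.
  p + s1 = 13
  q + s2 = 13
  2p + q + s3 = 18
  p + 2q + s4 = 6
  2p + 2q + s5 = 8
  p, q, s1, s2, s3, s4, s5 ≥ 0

Evaluate the objective at each vertex of the feasible region:
  z(0, 0) = 0
  z(4, 0) = -16
  z(2, 2) = -6
  z(0, 3) = 3  ←
The maximum is at p = 0, q = 3.

p = 0, q = 3, z = 3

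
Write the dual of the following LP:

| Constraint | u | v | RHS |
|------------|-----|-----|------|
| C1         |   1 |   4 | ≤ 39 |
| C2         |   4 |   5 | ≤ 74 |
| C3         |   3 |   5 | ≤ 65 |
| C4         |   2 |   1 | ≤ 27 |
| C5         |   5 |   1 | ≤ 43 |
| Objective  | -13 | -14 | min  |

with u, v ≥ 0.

Primal min cᵀx s.t. Ax ≤ b, x ≥ 0  →  Dual max −bᵀy s.t. Aᵀy ≥ −c, y ≥ 0.

Maximize: z = -39y1 - 74y2 - 65y3 - 27y4 - 43y5

Subject to:
  y1 + 4y2 + 3y3 + 2y4 + 5y5 ≥ 13
  4y1 + 5y2 + 5y3 + y4 + y5 ≥ 14
  y1, y2, y3, y4, y5 ≥ 0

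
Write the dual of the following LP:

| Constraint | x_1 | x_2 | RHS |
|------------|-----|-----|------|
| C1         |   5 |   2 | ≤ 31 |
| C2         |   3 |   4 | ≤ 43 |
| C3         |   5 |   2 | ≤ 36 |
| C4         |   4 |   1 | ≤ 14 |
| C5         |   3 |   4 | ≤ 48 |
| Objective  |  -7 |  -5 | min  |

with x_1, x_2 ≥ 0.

Primal min cᵀx s.t. Ax ≤ b, x ≥ 0  →  Dual max −bᵀy s.t. Aᵀy ≥ −c, y ≥ 0.

Maximize: z = -31y1 - 43y2 - 36y3 - 14y4 - 48y5

Subject to:
  5y1 + 3y2 + 5y3 + 4y4 + 3y5 ≥ 7
  2y1 + 4y2 + 2y3 + y4 + 4y5 ≥ 5
  y1, y2, y3, y4, y5 ≥ 0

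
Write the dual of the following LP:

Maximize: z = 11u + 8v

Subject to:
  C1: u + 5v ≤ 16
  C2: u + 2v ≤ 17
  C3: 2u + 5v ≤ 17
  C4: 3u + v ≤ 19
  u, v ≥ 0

Primal max cᵀx s.t. Ax ≤ b, x ≥ 0  →  Dual min bᵀy s.t. Aᵀy ≥ c, y ≥ 0.

Minimize: z = 16y1 + 17y2 + 17y3 + 19y4

Subject to:
  y1 + y2 + 2y3 + 3y4 ≥ 11
  5y1 + 2y2 + 5y3 + y4 ≥ 8
  y1, y2, y3, y4 ≥ 0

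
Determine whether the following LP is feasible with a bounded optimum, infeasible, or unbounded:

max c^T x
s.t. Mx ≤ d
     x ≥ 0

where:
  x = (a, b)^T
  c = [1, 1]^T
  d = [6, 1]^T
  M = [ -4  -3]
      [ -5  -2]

Unbounded (objective can increase without bound)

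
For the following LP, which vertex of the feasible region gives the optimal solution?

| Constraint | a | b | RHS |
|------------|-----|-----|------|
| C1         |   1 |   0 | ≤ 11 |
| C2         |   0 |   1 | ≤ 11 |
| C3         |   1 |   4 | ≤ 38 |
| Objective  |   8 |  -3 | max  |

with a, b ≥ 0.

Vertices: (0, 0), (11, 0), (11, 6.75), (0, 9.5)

Evaluate the objective at each vertex of the feasible region:
  z(0, 0) = 0
  z(11, 0) = 88  ←
  z(11, 6.75) = 67.75
  z(0, 9.5) = -28.5
The maximum is at a = 11, b = 0.

(11, 0)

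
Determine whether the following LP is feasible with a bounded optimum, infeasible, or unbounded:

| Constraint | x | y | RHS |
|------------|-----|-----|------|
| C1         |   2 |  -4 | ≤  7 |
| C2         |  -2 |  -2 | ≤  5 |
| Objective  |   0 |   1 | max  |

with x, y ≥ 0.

Unbounded (objective can increase without bound)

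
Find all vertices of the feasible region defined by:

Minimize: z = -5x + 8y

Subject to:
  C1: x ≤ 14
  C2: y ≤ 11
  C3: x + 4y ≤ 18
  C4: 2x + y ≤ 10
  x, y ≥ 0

(0, 0), (5, 0), (3.143, 3.714), (0, 4.5)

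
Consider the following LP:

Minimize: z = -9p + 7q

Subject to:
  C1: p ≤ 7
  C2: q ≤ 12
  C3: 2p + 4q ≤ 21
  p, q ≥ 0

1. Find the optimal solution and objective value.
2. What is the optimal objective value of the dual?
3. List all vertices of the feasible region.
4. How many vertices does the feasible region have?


1. p = 7, q = 0, z = -63
2. -63
3. (0, 0), (7, 0), (7, 1.75), (0, 5.25)
4. 4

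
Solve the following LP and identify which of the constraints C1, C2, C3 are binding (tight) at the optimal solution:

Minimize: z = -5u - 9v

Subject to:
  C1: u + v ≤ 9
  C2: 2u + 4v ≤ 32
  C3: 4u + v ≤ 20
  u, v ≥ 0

At u = 2, v = 7, compute slack b - a·x for each constraint:
  C1: 9 − 9 = 0  (binding)
  C2: 32 − 32 = 0  (binding)
  C3: 20 − 15 = 5  (slack)

Optimal: u = 2, v = 7
Binding: C1, C2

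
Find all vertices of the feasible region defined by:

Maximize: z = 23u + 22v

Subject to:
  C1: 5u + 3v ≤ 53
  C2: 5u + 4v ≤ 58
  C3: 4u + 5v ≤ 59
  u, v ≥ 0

(0, 0), (10.6, 0), (7.6, 5), (6, 7), (0, 11.8)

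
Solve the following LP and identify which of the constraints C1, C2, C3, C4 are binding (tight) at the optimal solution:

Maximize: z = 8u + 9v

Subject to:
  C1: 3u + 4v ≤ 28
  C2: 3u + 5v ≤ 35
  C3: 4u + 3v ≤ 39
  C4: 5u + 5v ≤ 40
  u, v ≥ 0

At u = 4, v = 4, compute slack b - a·x for each constraint:
  C1: 28 − 28 = 0  (binding)
  C2: 35 − 32 = 3  (slack)
  C3: 39 − 28 = 11  (slack)
  C4: 40 − 40 = 0  (binding)

Optimal: u = 4, v = 4
Binding: C1, C4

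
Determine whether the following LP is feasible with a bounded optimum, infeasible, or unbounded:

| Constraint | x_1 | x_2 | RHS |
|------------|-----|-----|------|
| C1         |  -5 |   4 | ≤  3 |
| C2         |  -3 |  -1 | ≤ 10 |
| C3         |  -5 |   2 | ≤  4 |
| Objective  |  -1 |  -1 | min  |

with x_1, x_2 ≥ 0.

Unbounded (objective can decrease without bound)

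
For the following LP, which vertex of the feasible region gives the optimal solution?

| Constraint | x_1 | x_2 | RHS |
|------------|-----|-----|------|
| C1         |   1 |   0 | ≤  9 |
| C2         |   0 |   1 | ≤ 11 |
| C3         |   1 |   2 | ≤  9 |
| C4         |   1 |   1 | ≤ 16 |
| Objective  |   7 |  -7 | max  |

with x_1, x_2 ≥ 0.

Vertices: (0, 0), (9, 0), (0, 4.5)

Evaluate the objective at each vertex of the feasible region:
  z(0, 0) = 0
  z(9, 0) = 63  ←
  z(0, 4.5) = -31.5
The maximum is at x_1 = 9, x_2 = 0.

(9, 0)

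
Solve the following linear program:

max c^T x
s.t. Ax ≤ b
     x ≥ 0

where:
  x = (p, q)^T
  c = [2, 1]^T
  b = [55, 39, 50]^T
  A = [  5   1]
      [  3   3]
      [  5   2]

Evaluate the objective at each vertex of the feasible region:
  z(0, 0) = 0
  z(10, 0) = 20
  z(8, 5) = 21  ←
  z(0, 13) = 13
The maximum is at p = 8, q = 5.

p = 8, q = 5, z = 21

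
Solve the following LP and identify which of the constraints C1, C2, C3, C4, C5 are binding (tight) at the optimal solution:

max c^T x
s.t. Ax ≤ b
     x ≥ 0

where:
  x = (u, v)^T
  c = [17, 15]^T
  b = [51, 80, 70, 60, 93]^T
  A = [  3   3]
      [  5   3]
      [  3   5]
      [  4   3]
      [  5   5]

At u = 9, v = 8, compute slack b - a·x for each constraint:
  C1: 51 − 51 = 0  (binding)
  C2: 80 − 69 = 11  (slack)
  C3: 70 − 67 = 3  (slack)
  C4: 60 − 60 = 0  (binding)
  C5: 93 − 85 = 8  (slack)

Optimal: u = 9, v = 8
Binding: C1, C4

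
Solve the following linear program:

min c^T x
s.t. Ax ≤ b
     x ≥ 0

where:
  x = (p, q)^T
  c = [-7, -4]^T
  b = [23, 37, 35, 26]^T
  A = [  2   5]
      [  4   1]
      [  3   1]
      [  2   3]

Evaluate the objective at each vertex of the feasible region:
  z(0, 0) = 0
  z(9.25, 0) = -64.75
  z(9, 1) = -67  ←
  z(0, 4.6) = -18.4
The minimum is at p = 9, q = 1.

p = 9, q = 1, z = -67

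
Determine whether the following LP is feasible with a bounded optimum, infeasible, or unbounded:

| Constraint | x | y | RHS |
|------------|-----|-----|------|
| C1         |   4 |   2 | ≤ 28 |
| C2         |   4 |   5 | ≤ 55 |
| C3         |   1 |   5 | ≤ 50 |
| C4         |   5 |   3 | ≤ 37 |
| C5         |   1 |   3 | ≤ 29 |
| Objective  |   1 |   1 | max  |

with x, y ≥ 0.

Feasible with a bounded optimal solution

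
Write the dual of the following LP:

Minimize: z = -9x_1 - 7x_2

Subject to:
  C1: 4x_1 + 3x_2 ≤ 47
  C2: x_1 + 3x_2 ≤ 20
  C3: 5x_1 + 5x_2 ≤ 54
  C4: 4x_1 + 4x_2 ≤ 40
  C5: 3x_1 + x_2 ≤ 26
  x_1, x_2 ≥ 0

Primal min cᵀx s.t. Ax ≤ b, x ≥ 0  →  Dual max −bᵀy s.t. Aᵀy ≥ −c, y ≥ 0.

Maximize: z = -47y1 - 20y2 - 54y3 - 40y4 - 26y5

Subject to:
  4y1 + y2 + 5y3 + 4y4 + 3y5 ≥ 9
  3y1 + 3y2 + 5y3 + 4y4 + y5 ≥ 7
  y1, y2, y3, y4, y5 ≥ 0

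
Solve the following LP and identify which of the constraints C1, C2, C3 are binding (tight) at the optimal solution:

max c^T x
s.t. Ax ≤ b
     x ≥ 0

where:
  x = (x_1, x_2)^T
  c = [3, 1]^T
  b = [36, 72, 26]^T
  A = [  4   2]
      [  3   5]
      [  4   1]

At x_1 = 4, x_2 = 10, compute slack b - a·x for each constraint:
  C1: 36 − 36 = 0  (binding)
  C2: 72 − 62 = 10  (slack)
  C3: 26 − 26 = 0  (binding)

Optimal: x_1 = 4, x_2 = 10
Binding: C1, C3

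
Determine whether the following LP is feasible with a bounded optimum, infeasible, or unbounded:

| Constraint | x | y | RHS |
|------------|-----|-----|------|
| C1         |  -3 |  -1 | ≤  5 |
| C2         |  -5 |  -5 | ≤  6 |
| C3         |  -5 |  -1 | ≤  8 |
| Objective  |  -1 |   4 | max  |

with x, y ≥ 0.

Unbounded (objective can increase without bound)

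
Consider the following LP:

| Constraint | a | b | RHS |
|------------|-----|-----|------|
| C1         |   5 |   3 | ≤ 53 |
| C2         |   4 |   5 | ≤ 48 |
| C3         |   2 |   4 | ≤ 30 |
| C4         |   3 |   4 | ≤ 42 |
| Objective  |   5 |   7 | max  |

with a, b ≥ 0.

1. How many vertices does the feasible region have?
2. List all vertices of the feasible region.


1. 5
2. (0, 0), (10.6, 0), (9.308, 2.154), (7, 4), (0, 7.5)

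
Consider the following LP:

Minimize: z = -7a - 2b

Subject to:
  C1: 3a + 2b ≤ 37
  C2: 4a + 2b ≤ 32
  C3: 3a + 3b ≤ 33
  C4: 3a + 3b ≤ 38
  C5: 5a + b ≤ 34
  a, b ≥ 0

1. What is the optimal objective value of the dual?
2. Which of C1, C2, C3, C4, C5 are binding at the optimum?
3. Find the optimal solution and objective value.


1. -50
2. C2, C5
3. a = 6, b = 4, z = -50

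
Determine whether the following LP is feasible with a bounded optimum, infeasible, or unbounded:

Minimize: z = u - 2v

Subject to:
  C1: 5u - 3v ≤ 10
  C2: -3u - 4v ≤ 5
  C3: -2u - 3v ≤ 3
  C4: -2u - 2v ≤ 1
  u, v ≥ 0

Unbounded (objective can decrease without bound)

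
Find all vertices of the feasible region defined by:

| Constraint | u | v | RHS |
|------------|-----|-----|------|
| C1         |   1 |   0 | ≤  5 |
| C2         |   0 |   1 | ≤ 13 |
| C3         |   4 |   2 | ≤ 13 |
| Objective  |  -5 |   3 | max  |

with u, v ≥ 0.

(0, 0), (3.25, 0), (0, 6.5)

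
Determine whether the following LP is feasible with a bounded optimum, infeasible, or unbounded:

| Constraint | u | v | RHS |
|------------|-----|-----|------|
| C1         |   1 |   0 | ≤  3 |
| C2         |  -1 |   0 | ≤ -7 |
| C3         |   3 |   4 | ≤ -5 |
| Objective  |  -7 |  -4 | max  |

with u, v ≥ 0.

Infeasible (no feasible solution exists)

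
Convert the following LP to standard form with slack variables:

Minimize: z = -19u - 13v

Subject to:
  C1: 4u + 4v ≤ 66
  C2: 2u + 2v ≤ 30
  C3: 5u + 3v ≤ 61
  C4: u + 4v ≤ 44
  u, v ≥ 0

min z = -19u - 13v

s.t.
  4u + 4v + s1 = 66
  2u + 2v + s2 = 30
  5u + 3v + s3 = 61
  u + 4v + s4 = 44
  u, v, s1, s2, s3, s4 ≥ 0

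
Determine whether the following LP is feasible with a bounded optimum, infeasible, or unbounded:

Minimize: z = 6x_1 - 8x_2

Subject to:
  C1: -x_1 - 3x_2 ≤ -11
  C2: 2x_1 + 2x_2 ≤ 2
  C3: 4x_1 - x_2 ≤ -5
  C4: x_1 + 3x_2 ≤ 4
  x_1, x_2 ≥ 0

Infeasible (no feasible solution exists)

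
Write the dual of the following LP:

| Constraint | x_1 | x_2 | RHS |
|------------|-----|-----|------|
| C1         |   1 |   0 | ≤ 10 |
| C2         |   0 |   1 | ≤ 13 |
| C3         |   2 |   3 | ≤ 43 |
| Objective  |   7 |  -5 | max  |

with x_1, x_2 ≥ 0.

Primal max cᵀx s.t. Ax ≤ b, x ≥ 0  →  Dual min bᵀy s.t. Aᵀy ≥ c, y ≥ 0.

Minimize: z = 10y1 + 13y2 + 43y3

Subject to:
  y1 + 2y3 ≥ 7
  y2 + 3y3 ≥ -5
  y1, y2, y3 ≥ 0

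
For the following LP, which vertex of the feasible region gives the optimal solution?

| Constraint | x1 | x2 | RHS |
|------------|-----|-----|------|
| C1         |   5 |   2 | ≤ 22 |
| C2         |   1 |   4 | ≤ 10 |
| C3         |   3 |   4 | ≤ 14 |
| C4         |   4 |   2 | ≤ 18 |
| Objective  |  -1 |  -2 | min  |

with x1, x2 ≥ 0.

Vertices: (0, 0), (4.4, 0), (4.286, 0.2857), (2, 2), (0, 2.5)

Evaluate the objective at each vertex of the feasible region:
  z(0, 0) = 0
  z(4.4, 0) = -4.4
  z(4.286, 0.2857) = -4.857
  z(2, 2) = -6  ←
  z(0, 2.5) = -5
The minimum is at x1 = 2, x2 = 2.

(2, 2)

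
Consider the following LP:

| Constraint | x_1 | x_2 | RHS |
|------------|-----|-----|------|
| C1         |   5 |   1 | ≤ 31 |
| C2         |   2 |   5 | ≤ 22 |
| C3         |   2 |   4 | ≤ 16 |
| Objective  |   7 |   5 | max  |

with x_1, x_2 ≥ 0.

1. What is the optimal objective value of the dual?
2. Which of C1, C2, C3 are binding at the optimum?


1. 47
2. C1, C3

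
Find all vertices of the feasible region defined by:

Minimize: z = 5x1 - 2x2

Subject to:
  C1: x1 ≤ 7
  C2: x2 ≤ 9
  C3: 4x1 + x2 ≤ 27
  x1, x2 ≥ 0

(0, 0), (6.75, 0), (4.5, 9), (0, 9)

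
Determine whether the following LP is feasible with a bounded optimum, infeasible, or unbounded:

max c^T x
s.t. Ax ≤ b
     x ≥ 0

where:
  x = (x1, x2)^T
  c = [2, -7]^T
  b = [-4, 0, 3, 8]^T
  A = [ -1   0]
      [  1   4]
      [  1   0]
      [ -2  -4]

Infeasible (no feasible solution exists)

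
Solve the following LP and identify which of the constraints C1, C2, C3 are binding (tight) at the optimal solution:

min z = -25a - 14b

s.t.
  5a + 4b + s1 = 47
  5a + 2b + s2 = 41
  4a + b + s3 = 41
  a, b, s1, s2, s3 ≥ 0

At a = 7, b = 3, compute slack b - a·x for each constraint:
  C1: 47 − 47 = 0  (binding)
  C2: 41 − 41 = 0  (binding)
  C3: 41 − 31 = 10  (slack)

Optimal: a = 7, b = 3
Binding: C1, C2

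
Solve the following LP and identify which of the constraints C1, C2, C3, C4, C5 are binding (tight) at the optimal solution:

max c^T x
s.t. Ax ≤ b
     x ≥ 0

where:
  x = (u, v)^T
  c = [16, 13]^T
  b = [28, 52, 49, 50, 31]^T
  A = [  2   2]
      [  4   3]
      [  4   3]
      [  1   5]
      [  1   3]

At u = 7, v = 7, compute slack b - a·x for each constraint:
  C1: 28 − 28 = 0  (binding)
  C2: 52 − 49 = 3  (slack)
  C3: 49 − 49 = 0  (binding)
  C4: 50 − 42 = 8  (slack)
  C5: 31 − 28 = 3  (slack)

Optimal: u = 7, v = 7
Binding: C1, C3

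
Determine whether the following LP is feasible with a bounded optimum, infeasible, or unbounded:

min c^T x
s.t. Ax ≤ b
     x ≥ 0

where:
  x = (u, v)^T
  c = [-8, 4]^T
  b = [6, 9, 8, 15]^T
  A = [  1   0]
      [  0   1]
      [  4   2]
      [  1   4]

Feasible with a bounded optimal solution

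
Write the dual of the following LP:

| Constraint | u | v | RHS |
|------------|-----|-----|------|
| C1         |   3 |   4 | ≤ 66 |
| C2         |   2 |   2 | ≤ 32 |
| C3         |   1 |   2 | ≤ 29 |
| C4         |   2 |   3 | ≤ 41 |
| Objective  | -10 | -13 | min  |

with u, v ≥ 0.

Primal min cᵀx s.t. Ax ≤ b, x ≥ 0  →  Dual max −bᵀy s.t. Aᵀy ≥ −c, y ≥ 0.

Maximize: z = -66y1 - 32y2 - 29y3 - 41y4

Subject to:
  3y1 + 2y2 + y3 + 2y4 ≥ 10
  4y1 + 2y2 + 2y3 + 3y4 ≥ 13
  y1, y2, y3, y4 ≥ 0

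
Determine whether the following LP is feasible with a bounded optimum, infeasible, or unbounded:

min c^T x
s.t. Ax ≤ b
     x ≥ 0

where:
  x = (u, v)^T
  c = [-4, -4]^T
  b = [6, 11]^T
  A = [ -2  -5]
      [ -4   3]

Unbounded (objective can decrease without bound)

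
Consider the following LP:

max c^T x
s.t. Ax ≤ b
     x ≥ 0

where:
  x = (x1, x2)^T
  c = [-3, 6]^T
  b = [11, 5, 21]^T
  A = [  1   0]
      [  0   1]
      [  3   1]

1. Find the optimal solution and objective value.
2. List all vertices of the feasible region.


1. x1 = 0, x2 = 5, z = 30
2. (0, 0), (7, 0), (5.333, 5), (0, 5)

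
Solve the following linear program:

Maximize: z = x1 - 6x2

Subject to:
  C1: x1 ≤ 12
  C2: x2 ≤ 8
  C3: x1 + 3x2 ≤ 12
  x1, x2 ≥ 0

Evaluate the objective at each vertex of the feasible region:
  z(0, 0) = 0
  z(12, 0) = 12  ←
  z(0, 4) = -24
The maximum is at x1 = 12, x2 = 0.

x1 = 12, x2 = 0, z = 12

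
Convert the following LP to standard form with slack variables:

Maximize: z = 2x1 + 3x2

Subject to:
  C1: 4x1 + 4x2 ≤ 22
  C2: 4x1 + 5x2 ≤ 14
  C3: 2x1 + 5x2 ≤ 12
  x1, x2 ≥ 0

max z = 2x1 + 3x2

s.t.
  4x1 + 4x2 + s1 = 22
  4x1 + 5x2 + s2 = 14
  2x1 + 5x2 + s3 = 12
  x1, x2, s1, s2, s3 ≥ 0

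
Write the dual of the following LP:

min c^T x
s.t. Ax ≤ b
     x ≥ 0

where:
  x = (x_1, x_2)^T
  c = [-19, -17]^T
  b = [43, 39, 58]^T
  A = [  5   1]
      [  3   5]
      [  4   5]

Primal min cᵀx s.t. Ax ≤ b, x ≥ 0  →  Dual max −bᵀy s.t. Aᵀy ≥ −c, y ≥ 0.

Maximize: z = -43y1 - 39y2 - 58y3

Subject to:
  5y1 + 3y2 + 4y3 ≥ 19
  y1 + 5y2 + 5y3 ≥ 17
  y1, y2, y3 ≥ 0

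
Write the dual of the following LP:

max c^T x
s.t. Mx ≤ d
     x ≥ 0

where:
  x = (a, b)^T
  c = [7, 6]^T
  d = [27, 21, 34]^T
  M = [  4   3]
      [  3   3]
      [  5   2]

Primal max cᵀx s.t. Ax ≤ b, x ≥ 0  →  Dual min bᵀy s.t. Aᵀy ≥ c, y ≥ 0.

Minimize: z = 27y1 + 21y2 + 34y3

Subject to:
  4y1 + 3y2 + 5y3 ≥ 7
  3y1 + 3y2 + 2y3 ≥ 6
  y1, y2, y3 ≥ 0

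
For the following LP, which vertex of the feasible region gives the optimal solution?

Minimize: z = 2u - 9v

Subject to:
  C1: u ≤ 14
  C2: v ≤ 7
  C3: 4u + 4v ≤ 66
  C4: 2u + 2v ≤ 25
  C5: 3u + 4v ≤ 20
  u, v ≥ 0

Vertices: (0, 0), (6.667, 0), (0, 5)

Evaluate the objective at each vertex of the feasible region:
  z(0, 0) = 0
  z(6.667, 0) = 13.33
  z(0, 5) = -45  ←
The minimum is at u = 0, v = 5.

(0, 5)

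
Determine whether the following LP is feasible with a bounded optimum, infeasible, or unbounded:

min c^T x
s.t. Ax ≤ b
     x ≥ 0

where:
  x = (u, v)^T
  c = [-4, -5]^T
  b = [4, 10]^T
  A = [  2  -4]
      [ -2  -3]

Unbounded (objective can decrease without bound)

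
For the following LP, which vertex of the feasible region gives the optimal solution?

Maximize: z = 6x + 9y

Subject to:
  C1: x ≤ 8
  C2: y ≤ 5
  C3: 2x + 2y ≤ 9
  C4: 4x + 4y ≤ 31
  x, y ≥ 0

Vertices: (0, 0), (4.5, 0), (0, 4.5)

Evaluate the objective at each vertex of the feasible region:
  z(0, 0) = 0
  z(4.5, 0) = 27
  z(0, 4.5) = 40.5  ←
The maximum is at x = 0, y = 4.5.

(0, 4.5)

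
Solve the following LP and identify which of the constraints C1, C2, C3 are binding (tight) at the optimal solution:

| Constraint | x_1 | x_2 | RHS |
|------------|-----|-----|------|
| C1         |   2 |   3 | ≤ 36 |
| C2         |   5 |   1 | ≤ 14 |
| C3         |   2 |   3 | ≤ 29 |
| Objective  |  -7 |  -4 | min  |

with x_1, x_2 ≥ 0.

At x_1 = 1, x_2 = 9, compute slack b - a·x for each constraint:
  C1: 36 − 29 = 7  (slack)
  C2: 14 − 14 = 0  (binding)
  C3: 29 − 29 = 0  (binding)

Optimal: x_1 = 1, x_2 = 9
Binding: C2, C3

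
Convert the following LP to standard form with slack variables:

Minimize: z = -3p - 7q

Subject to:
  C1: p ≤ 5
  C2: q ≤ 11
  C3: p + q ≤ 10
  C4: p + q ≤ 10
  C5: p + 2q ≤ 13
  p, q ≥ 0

min z = -3p - 7q

s.t.
  p + s1 = 5
  q + s2 = 11
  p + q + s3 = 10
  p + q + s4 = 10
  p + 2q + s5 = 13
  p, q, s1, s2, s3, s4, s5 ≥ 0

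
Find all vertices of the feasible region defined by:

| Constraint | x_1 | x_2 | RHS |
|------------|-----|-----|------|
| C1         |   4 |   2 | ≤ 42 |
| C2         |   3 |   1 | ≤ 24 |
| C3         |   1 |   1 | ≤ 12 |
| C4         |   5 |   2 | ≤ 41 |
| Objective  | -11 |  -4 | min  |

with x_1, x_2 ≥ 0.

(0, 0), (8, 0), (7, 3), (5.667, 6.333), (0, 12)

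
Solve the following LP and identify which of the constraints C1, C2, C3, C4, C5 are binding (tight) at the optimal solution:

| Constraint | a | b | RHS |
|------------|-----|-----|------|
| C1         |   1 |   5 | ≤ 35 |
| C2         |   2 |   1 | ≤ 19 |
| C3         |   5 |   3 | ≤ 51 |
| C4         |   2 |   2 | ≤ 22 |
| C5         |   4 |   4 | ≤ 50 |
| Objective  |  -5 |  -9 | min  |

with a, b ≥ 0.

At a = 5, b = 6, compute slack b - a·x for each constraint:
  C1: 35 − 35 = 0  (binding)
  C2: 19 − 16 = 3  (slack)
  C3: 51 − 43 = 8  (slack)
  C4: 22 − 22 = 0  (binding)
  C5: 50 − 44 = 6  (slack)

Optimal: a = 5, b = 6
Binding: C1, C4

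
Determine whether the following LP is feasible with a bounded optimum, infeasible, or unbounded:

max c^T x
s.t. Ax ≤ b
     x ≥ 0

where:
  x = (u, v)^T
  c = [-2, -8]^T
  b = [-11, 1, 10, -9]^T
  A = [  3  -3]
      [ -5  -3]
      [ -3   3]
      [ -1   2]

Infeasible (no feasible solution exists)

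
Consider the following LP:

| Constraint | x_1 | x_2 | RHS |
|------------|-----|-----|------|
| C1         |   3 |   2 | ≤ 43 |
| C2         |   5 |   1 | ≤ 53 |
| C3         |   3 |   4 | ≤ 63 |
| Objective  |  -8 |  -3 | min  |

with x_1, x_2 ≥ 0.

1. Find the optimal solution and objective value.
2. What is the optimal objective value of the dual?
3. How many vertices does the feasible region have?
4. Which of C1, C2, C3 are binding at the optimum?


1. x_1 = 9, x_2 = 8, z = -96
2. -96
3. 5
4. C1, C2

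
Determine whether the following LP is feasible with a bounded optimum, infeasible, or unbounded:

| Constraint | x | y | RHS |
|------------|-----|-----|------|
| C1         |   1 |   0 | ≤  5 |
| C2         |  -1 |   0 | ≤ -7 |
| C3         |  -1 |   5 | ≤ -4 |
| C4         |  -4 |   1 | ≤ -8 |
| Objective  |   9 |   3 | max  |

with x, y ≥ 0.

Infeasible (no feasible solution exists)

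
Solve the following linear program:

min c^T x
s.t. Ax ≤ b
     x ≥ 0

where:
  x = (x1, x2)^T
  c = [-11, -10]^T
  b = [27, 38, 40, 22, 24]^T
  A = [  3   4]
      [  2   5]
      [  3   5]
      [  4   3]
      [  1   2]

Evaluate the objective at each vertex of the feasible region:
  z(0, 0) = 0
  z(5.5, 0) = -60.5
  z(1, 6) = -71  ←
  z(0, 6.75) = -67.5
The minimum is at x1 = 1, x2 = 6.

x1 = 1, x2 = 6, z = -71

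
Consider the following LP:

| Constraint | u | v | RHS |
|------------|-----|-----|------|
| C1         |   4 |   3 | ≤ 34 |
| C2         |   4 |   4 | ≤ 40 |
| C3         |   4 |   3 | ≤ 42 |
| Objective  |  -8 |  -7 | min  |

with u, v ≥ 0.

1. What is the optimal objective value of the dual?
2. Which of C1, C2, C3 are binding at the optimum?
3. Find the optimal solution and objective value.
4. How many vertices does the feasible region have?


1. -74
2. C1, C2
3. u = 4, v = 6, z = -74
4. 4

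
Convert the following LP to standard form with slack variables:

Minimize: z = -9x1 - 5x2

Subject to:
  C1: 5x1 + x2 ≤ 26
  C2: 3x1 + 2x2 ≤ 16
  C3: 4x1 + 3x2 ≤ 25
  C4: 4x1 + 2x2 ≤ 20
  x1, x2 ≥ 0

min z = -9x1 - 5x2

s.t.
  5x1 + x2 + s1 = 26
  3x1 + 2x2 + s2 = 16
  4x1 + 3x2 + s3 = 25
  4x1 + 2x2 + s4 = 20
  x1, x2, s1, s2, s3, s4 ≥ 0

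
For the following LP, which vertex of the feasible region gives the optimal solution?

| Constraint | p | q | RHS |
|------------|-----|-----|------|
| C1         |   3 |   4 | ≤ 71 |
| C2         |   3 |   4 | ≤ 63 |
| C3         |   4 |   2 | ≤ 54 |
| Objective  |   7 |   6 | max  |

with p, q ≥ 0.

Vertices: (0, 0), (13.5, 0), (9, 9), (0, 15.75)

Evaluate the objective at each vertex of the feasible region:
  z(0, 0) = 0
  z(13.5, 0) = 94.5
  z(9, 9) = 117  ←
  z(0, 15.75) = 94.5
The maximum is at p = 9, q = 9.

(9, 9)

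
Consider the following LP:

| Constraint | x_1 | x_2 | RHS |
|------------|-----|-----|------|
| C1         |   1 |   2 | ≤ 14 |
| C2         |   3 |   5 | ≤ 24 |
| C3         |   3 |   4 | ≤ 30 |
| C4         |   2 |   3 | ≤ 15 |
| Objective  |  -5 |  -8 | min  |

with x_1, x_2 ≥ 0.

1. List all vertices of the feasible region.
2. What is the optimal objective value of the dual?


1. (0, 0), (7.5, 0), (3, 3), (0, 4.8)
2. -39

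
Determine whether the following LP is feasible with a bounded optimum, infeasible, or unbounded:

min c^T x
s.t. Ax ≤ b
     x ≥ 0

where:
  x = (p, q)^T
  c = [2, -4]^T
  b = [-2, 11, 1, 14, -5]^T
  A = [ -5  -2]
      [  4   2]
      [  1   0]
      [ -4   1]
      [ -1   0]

Infeasible (no feasible solution exists)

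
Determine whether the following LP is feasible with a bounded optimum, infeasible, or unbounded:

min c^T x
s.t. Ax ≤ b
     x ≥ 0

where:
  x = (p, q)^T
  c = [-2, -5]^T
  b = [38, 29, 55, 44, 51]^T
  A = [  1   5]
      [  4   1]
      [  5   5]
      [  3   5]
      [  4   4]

Feasible with a bounded optimal solution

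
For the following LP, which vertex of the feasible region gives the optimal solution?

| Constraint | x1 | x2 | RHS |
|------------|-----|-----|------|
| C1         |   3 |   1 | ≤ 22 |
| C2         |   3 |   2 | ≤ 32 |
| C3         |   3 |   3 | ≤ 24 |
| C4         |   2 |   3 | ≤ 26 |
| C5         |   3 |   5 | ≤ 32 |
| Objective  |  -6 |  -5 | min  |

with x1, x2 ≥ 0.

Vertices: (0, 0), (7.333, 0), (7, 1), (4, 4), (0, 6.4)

Evaluate the objective at each vertex of the feasible region:
  z(0, 0) = 0
  z(7.333, 0) = -44
  z(7, 1) = -47  ←
  z(4, 4) = -44
  z(0, 6.4) = -32
The minimum is at x1 = 7, x2 = 1.

(7, 1)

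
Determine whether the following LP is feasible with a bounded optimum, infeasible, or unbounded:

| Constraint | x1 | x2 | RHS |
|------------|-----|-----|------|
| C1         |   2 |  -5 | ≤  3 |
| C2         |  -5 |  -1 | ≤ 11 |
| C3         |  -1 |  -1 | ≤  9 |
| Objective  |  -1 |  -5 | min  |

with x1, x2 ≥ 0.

Unbounded (objective can decrease without bound)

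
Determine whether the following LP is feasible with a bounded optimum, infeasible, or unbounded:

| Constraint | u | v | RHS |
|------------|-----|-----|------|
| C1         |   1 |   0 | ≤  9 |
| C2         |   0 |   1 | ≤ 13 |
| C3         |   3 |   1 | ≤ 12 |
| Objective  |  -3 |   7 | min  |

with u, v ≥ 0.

Feasible with a bounded optimal solution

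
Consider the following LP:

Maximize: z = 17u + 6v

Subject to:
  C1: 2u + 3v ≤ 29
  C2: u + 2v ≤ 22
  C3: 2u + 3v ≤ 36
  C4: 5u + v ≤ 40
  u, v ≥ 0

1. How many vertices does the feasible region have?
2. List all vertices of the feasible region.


1. 4
2. (0, 0), (8, 0), (7, 5), (0, 9.667)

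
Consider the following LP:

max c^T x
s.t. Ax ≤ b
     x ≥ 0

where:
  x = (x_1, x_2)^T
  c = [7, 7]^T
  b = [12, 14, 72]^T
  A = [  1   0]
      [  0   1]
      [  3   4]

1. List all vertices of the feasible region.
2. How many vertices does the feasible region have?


1. (0, 0), (12, 0), (12, 9), (5.333, 14), (0, 14)
2. 5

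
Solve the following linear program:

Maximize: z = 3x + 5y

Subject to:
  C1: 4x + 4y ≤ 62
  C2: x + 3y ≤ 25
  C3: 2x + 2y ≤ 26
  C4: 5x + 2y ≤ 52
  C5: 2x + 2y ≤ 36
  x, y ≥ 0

Evaluate the objective at each vertex of the feasible region:
  z(0, 0) = 0
  z(10.4, 0) = 31.2
  z(8.667, 4.333) = 47.67
  z(7, 6) = 51  ←
  z(0, 8.333) = 41.67
The maximum is at x = 7, y = 6.

x = 7, y = 6, z = 51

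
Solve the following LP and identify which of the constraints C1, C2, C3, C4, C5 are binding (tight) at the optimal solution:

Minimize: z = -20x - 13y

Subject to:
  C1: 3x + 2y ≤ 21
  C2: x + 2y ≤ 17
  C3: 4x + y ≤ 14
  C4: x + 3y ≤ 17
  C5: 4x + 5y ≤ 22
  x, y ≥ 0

At x = 3, y = 2, compute slack b - a·x for each constraint:
  C1: 21 − 13 = 8  (slack)
  C2: 17 − 7 = 10  (slack)
  C3: 14 − 14 = 0  (binding)
  C4: 17 − 9 = 8  (slack)
  C5: 22 − 22 = 0  (binding)

Optimal: x = 3, y = 2
Binding: C3, C5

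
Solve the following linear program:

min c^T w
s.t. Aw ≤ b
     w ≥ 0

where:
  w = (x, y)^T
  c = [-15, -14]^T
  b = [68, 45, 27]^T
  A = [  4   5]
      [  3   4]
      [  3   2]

Evaluate the objective at each vertex of the feasible region:
  z(0, 0) = 0
  z(9, 0) = -135
  z(3, 9) = -171  ←
  z(0, 11.25) = -157.5
The minimum is at x = 3, y = 9.

x = 3, y = 9, z = -171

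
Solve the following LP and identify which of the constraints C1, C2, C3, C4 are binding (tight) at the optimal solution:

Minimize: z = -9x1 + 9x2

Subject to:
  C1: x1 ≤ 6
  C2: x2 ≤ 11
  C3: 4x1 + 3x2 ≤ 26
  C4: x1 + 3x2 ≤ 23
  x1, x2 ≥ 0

At x1 = 6, x2 = 0, compute slack b - a·x for each constraint:
  C1: 6 − 6 = 0  (binding)
  C2: 11 − 0 = 11  (slack)
  C3: 26 − 24 = 2  (slack)
  C4: 23 − 6 = 17  (slack)

Optimal: x1 = 6, x2 = 0
Binding: C1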